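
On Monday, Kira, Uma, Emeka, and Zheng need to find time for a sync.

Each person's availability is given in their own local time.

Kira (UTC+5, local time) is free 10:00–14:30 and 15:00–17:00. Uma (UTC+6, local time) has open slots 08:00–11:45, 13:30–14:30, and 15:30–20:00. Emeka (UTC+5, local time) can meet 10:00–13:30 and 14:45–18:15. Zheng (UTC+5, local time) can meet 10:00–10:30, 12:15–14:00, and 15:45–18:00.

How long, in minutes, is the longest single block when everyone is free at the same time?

Kira → UTC: 05:00–09:30, 10:00–12:00.
Uma → UTC: 02:00–05:45, 07:30–08:30, 09:30–14:00.
Emeka → UTC: 05:00–08:30, 09:45–13:15.
Zheng → UTC: 05:00–05:30, 07:15–09:00, 10:45–13:00.
Kira ∩ Uma: 05:00–05:45, 07:30–08:30, 10:00–12:00.
Kira ∩ Uma ∩ Emeka: 05:00–05:45, 07:30–08:30, 10:00–12:00.
Kira ∩ Uma ∩ Emeka ∩ Zheng: 05:00–05:30, 07:30–08:30, 10:45–12:00.
Common window lengths: 30, 60, 75 min; longest is 75.

75 minutes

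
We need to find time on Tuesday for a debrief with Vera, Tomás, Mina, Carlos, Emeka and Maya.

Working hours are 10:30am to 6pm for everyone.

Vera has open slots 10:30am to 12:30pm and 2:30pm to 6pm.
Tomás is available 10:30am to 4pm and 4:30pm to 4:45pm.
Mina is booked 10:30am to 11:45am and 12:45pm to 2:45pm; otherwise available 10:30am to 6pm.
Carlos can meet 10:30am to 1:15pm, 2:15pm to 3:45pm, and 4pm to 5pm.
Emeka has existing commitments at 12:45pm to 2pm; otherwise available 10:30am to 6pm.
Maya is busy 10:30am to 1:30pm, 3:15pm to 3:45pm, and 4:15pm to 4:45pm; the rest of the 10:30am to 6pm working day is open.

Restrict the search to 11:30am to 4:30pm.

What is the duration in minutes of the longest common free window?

Mina free within 10:30–18:00: 11:45–12:45, 14:45–18:00.
Emeka free within 10:30–18:00: 10:30–12:45, 14:00–18:00.
Maya free within 10:30–18:00: 13:30–15:15, 15:45–16:15, 16:45–18:00.
Vera ∩ Tomás: 10:30–12:30, 14:30–16:00, 16:30–16:45.
Vera ∩ Tomás ∩ Mina: 11:45–12:30, 14:45–16:00, 16:30–16:45.
Vera ∩ Tomás ∩ Mina ∩ Carlos: 11:45–12:30, 14:45–15:45, 16:30–16:45.
Vera ∩ Tomás ∩ Mina ∩ Carlos ∩ Emeka: 11:45–12:30, 14:45–15:45, 16:30–16:45.
Vera ∩ Tomás ∩ Mina ∩ Carlos ∩ Emeka ∩ Maya: 14:45–15:15.
Restricted to 11:30–16:30: 14:45–15:15.
Single common window of 30 minutes.

30 minutes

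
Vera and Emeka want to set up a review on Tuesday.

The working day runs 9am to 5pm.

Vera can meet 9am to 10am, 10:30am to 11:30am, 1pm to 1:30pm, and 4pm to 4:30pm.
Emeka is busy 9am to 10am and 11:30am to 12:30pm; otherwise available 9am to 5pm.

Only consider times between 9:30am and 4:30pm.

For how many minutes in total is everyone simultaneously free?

Emeka free within 09:00–17:00: 10:00–11:30, 12:30–17:00.
Vera ∩ Emeka: 10:30–11:30, 13:00–13:30, 16:00–16:30.
Restricted to 09:30–16:30: 10:30–11:30, 13:00–13:30, 16:00–16:30.
Total common minutes: 60 + 30 + 30 = 120.

120 minutes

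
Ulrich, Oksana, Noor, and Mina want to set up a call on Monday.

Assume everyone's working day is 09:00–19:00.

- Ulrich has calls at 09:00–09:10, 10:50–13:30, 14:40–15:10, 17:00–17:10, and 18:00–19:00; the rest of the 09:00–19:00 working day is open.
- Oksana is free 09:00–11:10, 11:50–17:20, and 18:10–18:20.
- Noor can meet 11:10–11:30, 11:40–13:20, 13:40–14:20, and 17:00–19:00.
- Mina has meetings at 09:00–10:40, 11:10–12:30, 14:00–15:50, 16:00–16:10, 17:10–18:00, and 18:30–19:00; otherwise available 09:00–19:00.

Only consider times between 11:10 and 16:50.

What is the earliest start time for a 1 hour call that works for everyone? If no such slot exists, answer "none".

none

Ulrich free within 09:00–19:00: 09:10–10:50, 13:30–14:40, 15:10–17:00, 17:10–18:00.
Mina free within 09:00–19:00: 10:40–11:10, 12:30–14:00, 15:50–16:00, 16:10–17:10, 18:00–18:30.
Ulrich ∩ Oksana: 09:10–10:50, 13:30–14:40, 15:10–17:00, 17:10–17:20.
Ulrich ∩ Oksana ∩ Noor: 13:40–14:20, 17:10–17:20.
Ulrich ∩ Oksana ∩ Noor ∩ Mina: 13:40–14:00.
Restricted to 11:10–16:50: 13:40–14:00.
Windows ≥ 60 min: (none).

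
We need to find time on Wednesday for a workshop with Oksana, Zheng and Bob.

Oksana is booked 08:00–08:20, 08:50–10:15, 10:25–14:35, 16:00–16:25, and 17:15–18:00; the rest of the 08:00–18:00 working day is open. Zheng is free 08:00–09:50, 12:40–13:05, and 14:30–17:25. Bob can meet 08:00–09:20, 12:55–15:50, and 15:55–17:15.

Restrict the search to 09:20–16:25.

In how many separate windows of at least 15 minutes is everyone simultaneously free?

1

Oksana free within 08:00–18:00: 08:20–08:50, 10:15–10:25, 14:35–16:00, 16:25–17:15.
Oksana ∩ Zheng: 08:20–08:50, 14:35–16:00, 16:25–17:15.
Oksana ∩ Zheng ∩ Bob: 08:20–08:50, 14:35–15:50, 15:55–16:00, 16:25–17:15.
Restricted to 09:20–16:25: 14:35–15:50, 15:55–16:00.
Windows ≥ 15 min: 14:35–15:50.
That's 1 window.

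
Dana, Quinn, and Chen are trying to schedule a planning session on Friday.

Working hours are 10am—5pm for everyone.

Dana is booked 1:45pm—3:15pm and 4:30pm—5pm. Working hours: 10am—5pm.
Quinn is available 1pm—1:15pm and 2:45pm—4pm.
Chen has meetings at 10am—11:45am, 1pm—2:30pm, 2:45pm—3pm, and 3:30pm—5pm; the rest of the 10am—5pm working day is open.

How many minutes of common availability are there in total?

15 minutes

Dana free within 10:00–17:00: 10:00–13:45, 15:15–16:30.
Chen free within 10:00–17:00: 11:45–13:00, 14:30–14:45, 15:00–15:30.
Dana ∩ Quinn: 13:00–13:15, 15:15–16:00.
Dana ∩ Quinn ∩ Chen: 15:15–15:30.
Total common minutes: 15.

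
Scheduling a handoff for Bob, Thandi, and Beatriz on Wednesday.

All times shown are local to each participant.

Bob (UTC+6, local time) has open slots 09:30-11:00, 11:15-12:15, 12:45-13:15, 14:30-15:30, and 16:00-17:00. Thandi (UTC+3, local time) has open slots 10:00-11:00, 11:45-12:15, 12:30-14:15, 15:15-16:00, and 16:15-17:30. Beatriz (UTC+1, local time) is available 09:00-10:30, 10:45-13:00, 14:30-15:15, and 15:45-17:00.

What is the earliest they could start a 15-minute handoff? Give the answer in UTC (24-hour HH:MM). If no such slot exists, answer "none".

08:45

Bob → UTC: 03:30–05:00, 05:15–06:15, 06:45–07:15, 08:30–09:30, 10:00–11:00.
Thandi → UTC: 07:00–08:00, 08:45–09:15, 09:30–11:15, 12:15–13:00, 13:15–14:30.
Beatriz → UTC: 08:00–09:30, 09:45–12:00, 13:30–14:15, 14:45–16:00.
Bob ∩ Thandi: 07:00–07:15, 08:45–09:15, 10:00–11:00.
Bob ∩ Thandi ∩ Beatriz: 08:45–09:15, 10:00–11:00.
Windows ≥ 15 min: 08:45–09:15, 10:00–11:00.
Earliest such window starts at 08:45.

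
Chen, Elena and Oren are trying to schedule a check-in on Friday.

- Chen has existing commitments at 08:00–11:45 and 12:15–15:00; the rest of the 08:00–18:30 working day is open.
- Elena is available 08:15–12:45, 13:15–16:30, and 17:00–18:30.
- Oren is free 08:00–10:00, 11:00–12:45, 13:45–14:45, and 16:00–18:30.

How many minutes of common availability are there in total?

150 minutes

Chen free within 08:00–18:30: 11:45–12:15, 15:00–18:30.
Chen ∩ Elena: 11:45–12:15, 15:00–16:30, 17:00–18:30.
Chen ∩ Elena ∩ Oren: 11:45–12:15, 16:00–16:30, 17:00–18:30.
Total common minutes: 30 + 30 + 90 = 150.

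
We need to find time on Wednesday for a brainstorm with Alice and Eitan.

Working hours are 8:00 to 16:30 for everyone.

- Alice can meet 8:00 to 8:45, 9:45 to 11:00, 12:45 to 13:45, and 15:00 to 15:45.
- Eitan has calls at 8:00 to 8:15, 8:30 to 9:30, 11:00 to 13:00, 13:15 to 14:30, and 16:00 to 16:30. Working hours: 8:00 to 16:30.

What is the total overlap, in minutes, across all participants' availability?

150 minutes

Eitan free within 08:00–16:30: 08:15–08:30, 09:30–11:00, 13:00–13:15, 14:30–16:00.
Alice ∩ Eitan: 08:15–08:30, 09:45–11:00, 13:00–13:15, 15:00–15:45.
Total common minutes: 15 + 75 + 15 + 45 = 150.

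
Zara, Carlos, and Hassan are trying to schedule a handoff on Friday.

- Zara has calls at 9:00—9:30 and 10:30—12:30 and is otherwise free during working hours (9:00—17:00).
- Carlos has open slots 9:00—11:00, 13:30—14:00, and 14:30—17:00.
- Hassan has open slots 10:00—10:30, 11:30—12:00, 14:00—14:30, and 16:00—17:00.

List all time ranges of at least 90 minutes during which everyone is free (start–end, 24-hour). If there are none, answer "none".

Zara free within 09:00–17:00: 09:30–10:30, 12:30–17:00.
Zara ∩ Carlos: 09:30–10:30, 13:30–14:00, 14:30–17:00.
Zara ∩ Carlos ∩ Hassan: 10:00–10:30, 16:00–17:00.
Windows ≥ 90 min: (none).

none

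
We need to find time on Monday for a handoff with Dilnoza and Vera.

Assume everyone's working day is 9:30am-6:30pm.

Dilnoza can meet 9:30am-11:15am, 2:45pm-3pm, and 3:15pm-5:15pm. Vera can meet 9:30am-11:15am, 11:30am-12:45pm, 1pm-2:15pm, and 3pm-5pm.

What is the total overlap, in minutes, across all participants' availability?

210 minutes

Dilnoza ∩ Vera: 09:30–11:15, 15:15–17:00.
Total common minutes: 105 + 105 = 210.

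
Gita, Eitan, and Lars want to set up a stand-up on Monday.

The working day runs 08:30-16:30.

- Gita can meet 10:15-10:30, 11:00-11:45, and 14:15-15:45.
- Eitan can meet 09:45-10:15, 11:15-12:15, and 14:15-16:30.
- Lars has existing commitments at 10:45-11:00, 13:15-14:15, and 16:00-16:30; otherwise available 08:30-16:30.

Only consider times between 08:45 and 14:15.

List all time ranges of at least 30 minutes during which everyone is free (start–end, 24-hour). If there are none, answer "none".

Lars free within 08:30–16:30: 08:30–10:45, 11:00–13:15, 14:15–16:00.
Gita ∩ Eitan: 11:15–11:45, 14:15–15:45.
Gita ∩ Eitan ∩ Lars: 11:15–11:45, 14:15–15:45.
Restricted to 08:45–14:15: 11:15–11:45.
Windows ≥ 30 min: 11:15–11:45.

11:15–11:45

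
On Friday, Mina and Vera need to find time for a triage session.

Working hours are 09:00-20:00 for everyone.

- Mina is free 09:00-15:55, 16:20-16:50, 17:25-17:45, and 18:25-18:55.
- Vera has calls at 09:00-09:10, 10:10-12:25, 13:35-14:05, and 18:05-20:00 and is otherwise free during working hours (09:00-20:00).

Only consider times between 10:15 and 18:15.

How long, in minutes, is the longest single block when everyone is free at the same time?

Vera free within 09:00–20:00: 09:10–10:10, 12:25–13:35, 14:05–18:05.
Mina ∩ Vera: 09:10–10:10, 12:25–13:35, 14:05–15:55, 16:20–16:50, 17:25–17:45.
Restricted to 10:15–18:15: 12:25–13:35, 14:05–15:55, 16:20–16:50, 17:25–17:45.
Common window lengths: 70, 110, 30, 20 min; longest is 110.

110 minutes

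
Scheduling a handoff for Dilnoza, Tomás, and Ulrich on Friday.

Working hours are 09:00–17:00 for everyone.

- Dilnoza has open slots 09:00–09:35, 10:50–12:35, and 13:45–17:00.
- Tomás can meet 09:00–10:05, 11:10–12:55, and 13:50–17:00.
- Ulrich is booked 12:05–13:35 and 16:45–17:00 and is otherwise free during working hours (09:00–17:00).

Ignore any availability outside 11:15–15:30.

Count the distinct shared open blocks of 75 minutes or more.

1

Ulrich free within 09:00–17:00: 09:00–12:05, 13:35–16:45.
Dilnoza ∩ Tomás: 09:00–09:35, 11:10–12:35, 13:50–17:00.
Dilnoza ∩ Tomás ∩ Ulrich: 09:00–09:35, 11:10–12:05, 13:50–16:45.
Restricted to 11:15–15:30: 11:15–12:05, 13:50–15:30.
Windows ≥ 75 min: 13:50–15:30.
That's 1 window.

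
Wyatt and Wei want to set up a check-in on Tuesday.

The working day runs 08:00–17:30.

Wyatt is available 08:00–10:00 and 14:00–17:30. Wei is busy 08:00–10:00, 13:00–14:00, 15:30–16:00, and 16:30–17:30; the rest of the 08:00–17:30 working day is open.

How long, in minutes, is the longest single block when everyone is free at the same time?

90 minutes

Wei free within 08:00–17:30: 10:00–13:00, 14:00–15:30, 16:00–16:30.
Wyatt ∩ Wei: 14:00–15:30, 16:00–16:30.
Common window lengths: 90, 30 min; longest is 90.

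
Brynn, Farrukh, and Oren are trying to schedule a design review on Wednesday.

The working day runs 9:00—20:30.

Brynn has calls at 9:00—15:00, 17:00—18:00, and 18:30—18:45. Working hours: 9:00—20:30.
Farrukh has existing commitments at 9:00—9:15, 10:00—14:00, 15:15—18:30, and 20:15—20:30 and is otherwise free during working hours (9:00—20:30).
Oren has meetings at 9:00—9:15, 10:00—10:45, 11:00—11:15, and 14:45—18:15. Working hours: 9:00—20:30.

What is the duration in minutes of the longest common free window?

Brynn free within 09:00–20:30: 15:00–17:00, 18:00–18:30, 18:45–20:30.
Farrukh free within 09:00–20:30: 09:15–10:00, 14:00–15:15, 18:30–20:15.
Oren free within 09:00–20:30: 09:15–10:00, 10:45–11:00, 11:15–14:45, 18:15–20:30.
Brynn ∩ Farrukh: 15:00–15:15, 18:45–20:15.
Brynn ∩ Farrukh ∩ Oren: 18:45–20:15.
Single common window of 90 minutes.

90 minutes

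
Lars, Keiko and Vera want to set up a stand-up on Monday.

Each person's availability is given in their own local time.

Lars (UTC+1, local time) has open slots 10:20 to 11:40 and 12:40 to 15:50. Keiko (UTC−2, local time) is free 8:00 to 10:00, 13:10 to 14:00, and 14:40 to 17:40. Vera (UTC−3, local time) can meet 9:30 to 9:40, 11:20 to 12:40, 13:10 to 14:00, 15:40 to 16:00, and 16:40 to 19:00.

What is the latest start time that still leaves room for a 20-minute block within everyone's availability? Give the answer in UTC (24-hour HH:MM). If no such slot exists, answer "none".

Lars → UTC: 09:20–10:40, 11:40–14:50.
Keiko → UTC: 10:00–12:00, 15:10–16:00, 16:40–19:40.
Vera → UTC: 12:30–12:40, 14:20–15:40, 16:10–17:00, 18:40–19:00, 19:40–22:00.
Lars ∩ Keiko: 10:00–10:40, 11:40–12:00.
Lars ∩ Keiko ∩ Vera: (none).
Windows ≥ 20 min: (none).

none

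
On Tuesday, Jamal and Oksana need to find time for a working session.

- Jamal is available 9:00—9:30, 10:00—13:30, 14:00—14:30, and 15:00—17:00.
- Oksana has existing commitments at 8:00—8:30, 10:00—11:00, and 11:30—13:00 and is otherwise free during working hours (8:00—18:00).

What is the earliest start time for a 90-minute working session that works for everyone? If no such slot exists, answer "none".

Oksana free within 08:00–18:00: 08:30–10:00, 11:00–11:30, 13:00–18:00.
Jamal ∩ Oksana: 09:00–09:30, 11:00–11:30, 13:00–13:30, 14:00–14:30, 15:00–17:00.
Windows ≥ 90 min: 15:00–17:00.
Earliest such window starts at 15:00.

15:00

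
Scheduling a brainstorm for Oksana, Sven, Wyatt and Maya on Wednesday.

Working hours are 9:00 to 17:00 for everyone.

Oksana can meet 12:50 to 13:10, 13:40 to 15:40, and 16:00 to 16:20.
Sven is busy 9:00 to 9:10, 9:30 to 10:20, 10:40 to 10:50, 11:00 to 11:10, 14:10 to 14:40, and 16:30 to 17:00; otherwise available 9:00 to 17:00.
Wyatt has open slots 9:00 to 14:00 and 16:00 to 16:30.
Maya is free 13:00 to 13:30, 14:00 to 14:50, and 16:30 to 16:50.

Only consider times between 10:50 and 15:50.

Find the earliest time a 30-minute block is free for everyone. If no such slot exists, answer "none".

none

Sven free within 09:00–17:00: 09:10–09:30, 10:20–10:40, 10:50–11:00, 11:10–14:10, 14:40–16:30.
Oksana ∩ Sven: 12:50–13:10, 13:40–14:10, 14:40–15:40, 16:00–16:20.
Oksana ∩ Sven ∩ Wyatt: 12:50–13:10, 13:40–14:00, 16:00–16:20.
Oksana ∩ Sven ∩ Wyatt ∩ Maya: 13:00–13:10.
Restricted to 10:50–15:50: 13:00–13:10.
Windows ≥ 30 min: (none).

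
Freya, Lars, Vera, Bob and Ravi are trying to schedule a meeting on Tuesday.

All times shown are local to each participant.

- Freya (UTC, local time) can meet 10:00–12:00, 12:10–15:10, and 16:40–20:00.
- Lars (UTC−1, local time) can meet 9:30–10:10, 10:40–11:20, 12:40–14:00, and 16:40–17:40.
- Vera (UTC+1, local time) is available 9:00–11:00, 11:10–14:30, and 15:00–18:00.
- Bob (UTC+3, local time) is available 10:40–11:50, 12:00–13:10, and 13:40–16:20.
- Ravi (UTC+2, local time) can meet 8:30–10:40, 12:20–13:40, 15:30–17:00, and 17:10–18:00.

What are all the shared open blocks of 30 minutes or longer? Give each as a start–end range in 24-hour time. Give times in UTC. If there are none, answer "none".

Freya → UTC: 10:00–12:00, 12:10–15:10, 16:40–20:00.
Lars → UTC: 10:30–11:10, 11:40–12:20, 13:40–15:00, 17:40–18:40.
Vera → UTC: 08:00–10:00, 10:10–13:30, 14:00–17:00.
Bob → UTC: 07:40–08:50, 09:00–10:10, 10:40–13:20.
Ravi → UTC: 06:30–08:40, 10:20–11:40, 13:30–15:00, 15:10–16:00.
Freya ∩ Lars: 10:30–11:10, 11:40–12:00, 12:10–12:20, 13:40–15:00, 17:40–18:40.
Freya ∩ Lars ∩ Vera: 10:30–11:10, 11:40–12:00, 12:10–12:20, 14:00–15:00.
Freya ∩ Lars ∩ Vera ∩ Bob: 10:40–11:10, 11:40–12:00, 12:10–12:20.
Freya ∩ Lars ∩ Vera ∩ Bob ∩ Ravi: 10:40–11:10.
Windows ≥ 30 min: 10:40–11:10.

10:40–11:10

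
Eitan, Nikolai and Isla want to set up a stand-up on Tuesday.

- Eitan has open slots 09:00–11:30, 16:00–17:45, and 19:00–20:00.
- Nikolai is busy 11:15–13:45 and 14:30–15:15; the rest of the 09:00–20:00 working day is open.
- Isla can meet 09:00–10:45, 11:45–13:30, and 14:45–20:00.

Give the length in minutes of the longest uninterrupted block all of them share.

105 minutes

Nikolai free within 09:00–20:00: 09:00–11:15, 13:45–14:30, 15:15–20:00.
Eitan ∩ Nikolai: 09:00–11:15, 16:00–17:45, 19:00–20:00.
Eitan ∩ Nikolai ∩ Isla: 09:00–10:45, 16:00–17:45, 19:00–20:00.
Common window lengths: 105, 105, 60 min; longest is 105.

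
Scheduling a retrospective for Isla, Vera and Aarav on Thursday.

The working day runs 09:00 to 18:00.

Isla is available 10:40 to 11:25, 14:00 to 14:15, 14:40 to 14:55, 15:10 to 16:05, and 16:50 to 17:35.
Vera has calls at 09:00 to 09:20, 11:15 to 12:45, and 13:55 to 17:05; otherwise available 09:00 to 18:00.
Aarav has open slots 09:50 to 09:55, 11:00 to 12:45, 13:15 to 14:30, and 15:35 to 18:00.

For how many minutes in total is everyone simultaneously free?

Vera free within 09:00–18:00: 09:20–11:15, 12:45–13:55, 17:05–18:00.
Isla ∩ Vera: 10:40–11:15, 17:05–17:35.
Isla ∩ Vera ∩ Aarav: 11:00–11:15, 17:05–17:35.
Total common minutes: 15 + 30 = 45.

45 minutes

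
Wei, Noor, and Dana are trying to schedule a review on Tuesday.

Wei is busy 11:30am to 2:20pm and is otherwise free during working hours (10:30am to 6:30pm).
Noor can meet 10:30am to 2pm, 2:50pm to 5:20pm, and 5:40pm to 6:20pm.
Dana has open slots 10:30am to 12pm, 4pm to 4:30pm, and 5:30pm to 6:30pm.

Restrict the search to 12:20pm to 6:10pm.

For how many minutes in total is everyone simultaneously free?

60 minutes

Wei free within 10:30–18:30: 10:30–11:30, 14:20–18:30.
Wei ∩ Noor: 10:30–11:30, 14:50–17:20, 17:40–18:20.
Wei ∩ Noor ∩ Dana: 10:30–11:30, 16:00–16:30, 17:40–18:20.
Restricted to 12:20–18:10: 16:00–16:30, 17:40–18:10.
Total common minutes: 30 + 30 = 60.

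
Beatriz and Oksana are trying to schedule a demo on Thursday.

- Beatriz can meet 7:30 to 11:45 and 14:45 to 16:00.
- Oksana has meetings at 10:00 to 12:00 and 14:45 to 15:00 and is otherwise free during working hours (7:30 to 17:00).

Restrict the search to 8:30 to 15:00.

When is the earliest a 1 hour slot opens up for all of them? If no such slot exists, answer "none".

08:30

Oksana free within 07:30–17:00: 07:30–10:00, 12:00–14:45, 15:00–17:00.
Beatriz ∩ Oksana: 07:30–10:00, 15:00–16:00.
Restricted to 08:30–15:00: 08:30–10:00.
Windows ≥ 60 min: 08:30–10:00.
Earliest such window starts at 08:30.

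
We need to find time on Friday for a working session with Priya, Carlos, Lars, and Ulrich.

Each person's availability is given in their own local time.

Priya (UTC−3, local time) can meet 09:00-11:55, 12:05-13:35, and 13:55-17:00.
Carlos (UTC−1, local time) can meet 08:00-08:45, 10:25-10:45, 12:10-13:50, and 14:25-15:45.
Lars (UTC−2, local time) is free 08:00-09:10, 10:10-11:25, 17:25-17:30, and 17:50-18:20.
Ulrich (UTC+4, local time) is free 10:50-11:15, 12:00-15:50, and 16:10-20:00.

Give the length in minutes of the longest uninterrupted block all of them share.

15 minutes

Priya → UTC: 12:00–14:55, 15:05–16:35, 16:55–20:00.
Carlos → UTC: 09:00–09:45, 11:25–11:45, 13:10–14:50, 15:25–16:45.
Lars → UTC: 10:00–11:10, 12:10–13:25, 19:25–19:30, 19:50–20:20.
Ulrich → UTC: 06:50–07:15, 08:00–11:50, 12:10–16:00.
Priya ∩ Carlos: 13:10–14:50, 15:25–16:35.
Priya ∩ Carlos ∩ Lars: 13:10–13:25.
Priya ∩ Carlos ∩ Lars ∩ Ulrich: 13:10–13:25.
Single common window of 15 minutes.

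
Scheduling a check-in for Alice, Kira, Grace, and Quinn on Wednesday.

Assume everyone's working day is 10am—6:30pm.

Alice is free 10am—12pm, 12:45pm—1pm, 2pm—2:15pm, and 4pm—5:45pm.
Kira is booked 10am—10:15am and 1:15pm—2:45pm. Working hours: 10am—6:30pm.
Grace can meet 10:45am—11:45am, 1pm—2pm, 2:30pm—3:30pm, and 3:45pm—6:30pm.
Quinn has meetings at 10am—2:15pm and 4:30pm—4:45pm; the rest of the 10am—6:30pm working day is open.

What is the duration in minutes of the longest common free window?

60 minutes

Kira free within 10:00–18:30: 10:15–13:15, 14:45–18:30.
Quinn free within 10:00–18:30: 14:15–16:30, 16:45–18:30.
Alice ∩ Kira: 10:15–12:00, 12:45–13:00, 16:00–17:45.
Alice ∩ Kira ∩ Grace: 10:45–11:45, 16:00–17:45.
Alice ∩ Kira ∩ Grace ∩ Quinn: 16:00–16:30, 16:45–17:45.
Common window lengths: 30, 60 min; longest is 60.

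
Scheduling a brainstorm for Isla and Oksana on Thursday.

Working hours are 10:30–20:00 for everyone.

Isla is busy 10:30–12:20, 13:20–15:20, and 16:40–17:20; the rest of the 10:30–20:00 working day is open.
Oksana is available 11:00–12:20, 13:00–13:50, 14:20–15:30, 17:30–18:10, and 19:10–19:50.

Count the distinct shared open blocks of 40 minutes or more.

2

Isla free within 10:30–20:00: 12:20–13:20, 15:20–16:40, 17:20–20:00.
Isla ∩ Oksana: 13:00–13:20, 15:20–15:30, 17:30–18:10, 19:10–19:50.
Windows ≥ 40 min: 17:30–18:10, 19:10–19:50.
That's 2 windows.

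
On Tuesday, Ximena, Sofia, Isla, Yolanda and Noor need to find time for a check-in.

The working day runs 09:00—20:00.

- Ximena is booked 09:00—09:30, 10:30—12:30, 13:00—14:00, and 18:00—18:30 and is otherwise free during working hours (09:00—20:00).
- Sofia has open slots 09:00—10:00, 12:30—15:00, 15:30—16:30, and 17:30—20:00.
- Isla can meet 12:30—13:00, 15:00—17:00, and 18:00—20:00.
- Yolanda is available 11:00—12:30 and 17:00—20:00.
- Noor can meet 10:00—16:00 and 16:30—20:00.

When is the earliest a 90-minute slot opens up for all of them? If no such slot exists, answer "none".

Ximena free within 09:00–20:00: 09:30–10:30, 12:30–13:00, 14:00–18:00, 18:30–20:00.
Ximena ∩ Sofia: 09:30–10:00, 12:30–13:00, 14:00–15:00, 15:30–16:30, 17:30–18:00, 18:30–20:00.
Ximena ∩ Sofia ∩ Isla: 12:30–13:00, 15:30–16:30, 18:30–20:00.
Ximena ∩ Sofia ∩ Isla ∩ Yolanda: 18:30–20:00.
Ximena ∩ Sofia ∩ Isla ∩ Yolanda ∩ Noor: 18:30–20:00.
Windows ≥ 90 min: 18:30–20:00.
Earliest such window starts at 18:30.

18:30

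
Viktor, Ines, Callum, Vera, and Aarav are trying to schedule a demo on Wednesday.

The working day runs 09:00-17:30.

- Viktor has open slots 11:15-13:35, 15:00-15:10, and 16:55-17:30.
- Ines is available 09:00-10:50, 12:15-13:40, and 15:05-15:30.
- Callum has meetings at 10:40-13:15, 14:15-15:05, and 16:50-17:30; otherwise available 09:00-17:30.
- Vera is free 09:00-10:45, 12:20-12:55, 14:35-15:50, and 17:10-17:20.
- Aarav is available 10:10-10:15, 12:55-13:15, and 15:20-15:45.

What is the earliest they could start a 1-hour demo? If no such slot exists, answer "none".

none

Callum free within 09:00–17:30: 09:00–10:40, 13:15–14:15, 15:05–16:50.
Viktor ∩ Ines: 12:15–13:35, 15:05–15:10.
Viktor ∩ Ines ∩ Callum: 13:15–13:35, 15:05–15:10.
Viktor ∩ Ines ∩ Callum ∩ Vera: 15:05–15:10.
Viktor ∩ Ines ∩ Callum ∩ Vera ∩ Aarav: (none).
Windows ≥ 60 min: (none).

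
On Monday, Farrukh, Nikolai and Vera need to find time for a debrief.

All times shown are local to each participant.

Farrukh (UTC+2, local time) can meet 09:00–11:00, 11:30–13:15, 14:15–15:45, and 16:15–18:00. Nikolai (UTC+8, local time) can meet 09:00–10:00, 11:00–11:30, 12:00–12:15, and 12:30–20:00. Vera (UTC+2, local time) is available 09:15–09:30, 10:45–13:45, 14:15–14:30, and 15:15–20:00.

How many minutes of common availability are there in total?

135 minutes

Farrukh → UTC: 07:00–09:00, 09:30–11:15, 12:15–13:45, 14:15–16:00.
Nikolai → UTC: 01:00–02:00, 03:00–03:30, 04:00–04:15, 04:30–12:00.
Vera → UTC: 07:15–07:30, 08:45–11:45, 12:15–12:30, 13:15–18:00.
Farrukh ∩ Nikolai: 07:00–09:00, 09:30–11:15.
Farrukh ∩ Nikolai ∩ Vera: 07:15–07:30, 08:45–09:00, 09:30–11:15.
Total common minutes: 15 + 15 + 105 = 135.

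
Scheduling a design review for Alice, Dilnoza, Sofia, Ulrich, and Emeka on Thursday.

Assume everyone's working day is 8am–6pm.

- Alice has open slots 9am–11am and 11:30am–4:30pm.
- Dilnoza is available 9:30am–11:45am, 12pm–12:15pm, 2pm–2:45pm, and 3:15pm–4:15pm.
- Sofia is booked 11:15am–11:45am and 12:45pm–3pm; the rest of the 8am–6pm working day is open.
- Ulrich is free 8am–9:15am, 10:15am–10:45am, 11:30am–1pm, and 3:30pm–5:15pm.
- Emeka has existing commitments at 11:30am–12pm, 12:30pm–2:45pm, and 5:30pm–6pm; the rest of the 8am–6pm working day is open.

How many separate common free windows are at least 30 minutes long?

Sofia free within 08:00–18:00: 08:00–11:15, 11:45–12:45, 15:00–18:00.
Emeka free within 08:00–18:00: 08:00–11:30, 12:00–12:30, 14:45–17:30.
Alice ∩ Dilnoza: 09:30–11:00, 11:30–11:45, 12:00–12:15, 14:00–14:45, 15:15–16:15.
Alice ∩ Dilnoza ∩ Sofia: 09:30–11:00, 12:00–12:15, 15:15–16:15.
Alice ∩ Dilnoza ∩ Sofia ∩ Ulrich: 10:15–10:45, 12:00–12:15, 15:30–16:15.
Alice ∩ Dilnoza ∩ Sofia ∩ Ulrich ∩ Emeka: 10:15–10:45, 12:00–12:15, 15:30–16:15.
Windows ≥ 30 min: 10:15–10:45, 15:30–16:15.
That's 2 windows.

2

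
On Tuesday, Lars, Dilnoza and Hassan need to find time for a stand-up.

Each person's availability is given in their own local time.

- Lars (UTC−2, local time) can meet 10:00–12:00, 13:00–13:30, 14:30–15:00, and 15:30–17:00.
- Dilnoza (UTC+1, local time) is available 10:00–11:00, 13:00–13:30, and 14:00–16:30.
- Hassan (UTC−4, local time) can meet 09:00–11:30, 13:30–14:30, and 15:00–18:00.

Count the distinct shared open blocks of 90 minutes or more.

0

Lars → UTC: 12:00–14:00, 15:00–15:30, 16:30–17:00, 17:30–19:00.
Dilnoza → UTC: 09:00–10:00, 12:00–12:30, 13:00–15:30.
Hassan → UTC: 13:00–15:30, 17:30–18:30, 19:00–22:00.
Lars ∩ Dilnoza: 12:00–12:30, 13:00–14:00, 15:00–15:30.
Lars ∩ Dilnoza ∩ Hassan: 13:00–14:00, 15:00–15:30.
Windows ≥ 90 min: (none).
That's 0 windows.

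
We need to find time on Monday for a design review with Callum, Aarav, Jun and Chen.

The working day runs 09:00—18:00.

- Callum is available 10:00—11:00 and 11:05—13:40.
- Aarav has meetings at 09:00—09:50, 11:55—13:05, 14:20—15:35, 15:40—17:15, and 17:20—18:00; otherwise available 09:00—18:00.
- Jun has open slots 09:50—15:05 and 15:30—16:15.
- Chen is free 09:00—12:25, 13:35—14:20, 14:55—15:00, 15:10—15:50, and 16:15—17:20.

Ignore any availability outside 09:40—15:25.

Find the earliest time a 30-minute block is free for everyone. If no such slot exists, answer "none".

Aarav free within 09:00–18:00: 09:50–11:55, 13:05–14:20, 15:35–15:40, 17:15–17:20.
Callum ∩ Aarav: 10:00–11:00, 11:05–11:55, 13:05–13:40.
Callum ∩ Aarav ∩ Jun: 10:00–11:00, 11:05–11:55, 13:05–13:40.
Callum ∩ Aarav ∩ Jun ∩ Chen: 10:00–11:00, 11:05–11:55, 13:35–13:40.
Restricted to 09:40–15:25: 10:00–11:00, 11:05–11:55, 13:35–13:40.
Windows ≥ 30 min: 10:00–11:00, 11:05–11:55.
Earliest such window starts at 10:00.

10:00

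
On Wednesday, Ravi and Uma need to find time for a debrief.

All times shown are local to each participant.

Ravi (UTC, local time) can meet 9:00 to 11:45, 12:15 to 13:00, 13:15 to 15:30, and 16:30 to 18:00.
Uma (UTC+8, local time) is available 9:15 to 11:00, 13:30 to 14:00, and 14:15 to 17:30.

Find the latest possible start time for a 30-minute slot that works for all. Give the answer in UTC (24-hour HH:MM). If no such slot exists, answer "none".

Ravi → UTC: 09:00–11:45, 12:15–13:00, 13:15–15:30, 16:30–18:00.
Uma → UTC: 01:15–03:00, 05:30–06:00, 06:15–09:30.
Ravi ∩ Uma: 09:00–09:30.
Windows ≥ 30 min: 09:00–09:30.
Latest start in the last window 09:00–09:30 is 09:30 − 30 min = 09:00.

09:00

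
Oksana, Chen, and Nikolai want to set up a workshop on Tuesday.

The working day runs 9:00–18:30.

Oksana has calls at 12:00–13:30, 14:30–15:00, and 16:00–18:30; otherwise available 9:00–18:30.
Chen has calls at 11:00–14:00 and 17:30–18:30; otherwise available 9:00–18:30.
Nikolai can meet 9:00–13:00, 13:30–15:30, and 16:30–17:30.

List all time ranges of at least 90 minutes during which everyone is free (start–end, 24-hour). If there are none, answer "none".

Oksana free within 09:00–18:30: 09:00–12:00, 13:30–14:30, 15:00–16:00.
Chen free within 09:00–18:30: 09:00–11:00, 14:00–17:30.
Oksana ∩ Chen: 09:00–11:00, 14:00–14:30, 15:00–16:00.
Oksana ∩ Chen ∩ Nikolai: 09:00–11:00, 14:00–14:30, 15:00–15:30.
Windows ≥ 90 min: 09:00–11:00.

09:00–11:00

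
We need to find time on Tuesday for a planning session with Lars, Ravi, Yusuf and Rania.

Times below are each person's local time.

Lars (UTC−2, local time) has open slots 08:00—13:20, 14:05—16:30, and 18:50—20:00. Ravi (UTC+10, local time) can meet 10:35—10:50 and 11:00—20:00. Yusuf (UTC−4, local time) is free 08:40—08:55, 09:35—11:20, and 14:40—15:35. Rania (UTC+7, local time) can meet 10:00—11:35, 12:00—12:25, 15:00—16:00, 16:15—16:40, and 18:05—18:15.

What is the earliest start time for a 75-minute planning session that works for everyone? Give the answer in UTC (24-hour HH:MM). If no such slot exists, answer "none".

none

Lars → UTC: 10:00–15:20, 16:05–18:30, 20:50–22:00.
Ravi → UTC: 00:35–00:50, 01:00–10:00.
Yusuf → UTC: 12:40–12:55, 13:35–15:20, 18:40–19:35.
Rania → UTC: 03:00–04:35, 05:00–05:25, 08:00–09:00, 09:15–09:40, 11:05–11:15.
Lars ∩ Ravi: (none).
Lars ∩ Ravi ∩ Yusuf: (none).
Lars ∩ Ravi ∩ Yusuf ∩ Rania: (none).
Windows ≥ 75 min: (none).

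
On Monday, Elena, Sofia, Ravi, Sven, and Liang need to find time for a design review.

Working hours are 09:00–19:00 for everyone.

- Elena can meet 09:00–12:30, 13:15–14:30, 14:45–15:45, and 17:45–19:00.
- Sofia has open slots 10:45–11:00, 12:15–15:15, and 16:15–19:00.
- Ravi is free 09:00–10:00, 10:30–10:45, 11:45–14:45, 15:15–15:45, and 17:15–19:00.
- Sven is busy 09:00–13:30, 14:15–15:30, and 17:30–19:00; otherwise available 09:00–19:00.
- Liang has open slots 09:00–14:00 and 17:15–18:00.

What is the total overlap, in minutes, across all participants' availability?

30 minutes

Sven free within 09:00–19:00: 13:30–14:15, 15:30–17:30.
Elena ∩ Sofia: 10:45–11:00, 12:15–12:30, 13:15–14:30, 14:45–15:15, 17:45–19:00.
Elena ∩ Sofia ∩ Ravi: 12:15–12:30, 13:15–14:30, 17:45–19:00.
Elena ∩ Sofia ∩ Ravi ∩ Sven: 13:30–14:15.
Elena ∩ Sofia ∩ Ravi ∩ Sven ∩ Liang: 13:30–14:00.
Total common minutes: 30.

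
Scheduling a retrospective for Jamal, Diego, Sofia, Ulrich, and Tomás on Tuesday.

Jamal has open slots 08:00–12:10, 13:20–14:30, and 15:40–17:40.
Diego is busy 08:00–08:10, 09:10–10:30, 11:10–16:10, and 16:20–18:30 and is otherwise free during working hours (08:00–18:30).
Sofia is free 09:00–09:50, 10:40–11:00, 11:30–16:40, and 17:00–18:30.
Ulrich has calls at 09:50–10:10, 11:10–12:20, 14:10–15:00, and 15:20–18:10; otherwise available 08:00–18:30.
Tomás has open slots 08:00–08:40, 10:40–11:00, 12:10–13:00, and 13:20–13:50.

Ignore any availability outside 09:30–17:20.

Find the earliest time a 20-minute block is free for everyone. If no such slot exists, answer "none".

10:40

Diego free within 08:00–18:30: 08:10–09:10, 10:30–11:10, 16:10–16:20.
Ulrich free within 08:00–18:30: 08:00–09:50, 10:10–11:10, 12:20–14:10, 15:00–15:20, 18:10–18:30.
Jamal ∩ Diego: 08:10–09:10, 10:30–11:10, 16:10–16:20.
Jamal ∩ Diego ∩ Sofia: 09:00–09:10, 10:40–11:00, 16:10–16:20.
Jamal ∩ Diego ∩ Sofia ∩ Ulrich: 09:00–09:10, 10:40–11:00.
Jamal ∩ Diego ∩ Sofia ∩ Ulrich ∩ Tomás: 10:40–11:00.
Restricted to 09:30–17:20: 10:40–11:00.
Windows ≥ 20 min: 10:40–11:00.
Earliest such window starts at 10:40.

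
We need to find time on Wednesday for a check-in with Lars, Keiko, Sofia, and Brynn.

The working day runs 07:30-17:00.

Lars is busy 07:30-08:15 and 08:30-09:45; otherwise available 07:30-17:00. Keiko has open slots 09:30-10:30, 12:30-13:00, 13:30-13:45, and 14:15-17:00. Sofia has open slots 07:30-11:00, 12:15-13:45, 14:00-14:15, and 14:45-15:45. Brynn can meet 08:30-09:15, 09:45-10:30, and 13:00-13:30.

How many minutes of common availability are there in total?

45 minutes

Lars free within 07:30–17:00: 08:15–08:30, 09:45–17:00.
Lars ∩ Keiko: 09:45–10:30, 12:30–13:00, 13:30–13:45, 14:15–17:00.
Lars ∩ Keiko ∩ Sofia: 09:45–10:30, 12:30–13:00, 13:30–13:45, 14:45–15:45.
Lars ∩ Keiko ∩ Sofia ∩ Brynn: 09:45–10:30.
Total common minutes: 45.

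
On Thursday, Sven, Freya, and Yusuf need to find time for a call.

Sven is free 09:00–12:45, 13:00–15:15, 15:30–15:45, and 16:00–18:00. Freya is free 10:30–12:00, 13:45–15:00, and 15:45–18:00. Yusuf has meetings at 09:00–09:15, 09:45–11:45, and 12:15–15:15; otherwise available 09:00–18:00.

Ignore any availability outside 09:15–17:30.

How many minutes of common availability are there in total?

Yusuf free within 09:00–18:00: 09:15–09:45, 11:45–12:15, 15:15–18:00.
Sven ∩ Freya: 10:30–12:00, 13:45–15:00, 16:00–18:00.
Sven ∩ Freya ∩ Yusuf: 11:45–12:00, 16:00–18:00.
Restricted to 09:15–17:30: 11:45–12:00, 16:00–17:30.
Total common minutes: 15 + 90 = 105.

105 minutes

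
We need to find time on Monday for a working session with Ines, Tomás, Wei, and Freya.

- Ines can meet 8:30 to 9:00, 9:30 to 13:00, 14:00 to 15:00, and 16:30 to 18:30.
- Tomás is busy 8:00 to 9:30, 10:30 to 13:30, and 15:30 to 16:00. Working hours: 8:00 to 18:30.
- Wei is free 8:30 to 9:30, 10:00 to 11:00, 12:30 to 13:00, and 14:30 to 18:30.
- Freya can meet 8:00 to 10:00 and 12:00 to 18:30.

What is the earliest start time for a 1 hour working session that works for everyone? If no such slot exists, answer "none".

Tomás free within 08:00–18:30: 09:30–10:30, 13:30–15:30, 16:00–18:30.
Ines ∩ Tomás: 09:30–10:30, 14:00–15:00, 16:30–18:30.
Ines ∩ Tomás ∩ Wei: 10:00–10:30, 14:30–15:00, 16:30–18:30.
Ines ∩ Tomás ∩ Wei ∩ Freya: 14:30–15:00, 16:30–18:30.
Windows ≥ 60 min: 16:30–18:30.
Earliest such window starts at 16:30.

16:30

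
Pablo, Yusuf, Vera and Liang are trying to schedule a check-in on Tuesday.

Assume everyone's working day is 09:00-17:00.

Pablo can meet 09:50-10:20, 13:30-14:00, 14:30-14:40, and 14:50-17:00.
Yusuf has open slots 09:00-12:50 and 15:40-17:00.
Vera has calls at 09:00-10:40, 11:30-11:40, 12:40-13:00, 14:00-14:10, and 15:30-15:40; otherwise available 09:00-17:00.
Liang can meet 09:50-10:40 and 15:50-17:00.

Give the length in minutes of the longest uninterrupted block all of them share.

Vera free within 09:00–17:00: 10:40–11:30, 11:40–12:40, 13:00–14:00, 14:10–15:30, 15:40–17:00.
Pablo ∩ Yusuf: 09:50–10:20, 15:40–17:00.
Pablo ∩ Yusuf ∩ Vera: 15:40–17:00.
Pablo ∩ Yusuf ∩ Vera ∩ Liang: 15:50–17:00.
Single common window of 70 minutes.

70 minutes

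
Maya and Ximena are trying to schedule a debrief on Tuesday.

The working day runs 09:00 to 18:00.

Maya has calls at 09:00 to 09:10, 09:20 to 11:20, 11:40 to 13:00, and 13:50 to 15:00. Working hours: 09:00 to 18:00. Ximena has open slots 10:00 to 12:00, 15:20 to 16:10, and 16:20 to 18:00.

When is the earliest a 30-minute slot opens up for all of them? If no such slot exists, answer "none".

Maya free within 09:00–18:00: 09:10–09:20, 11:20–11:40, 13:00–13:50, 15:00–18:00.
Maya ∩ Ximena: 11:20–11:40, 15:20–16:10, 16:20–18:00.
Windows ≥ 30 min: 15:20–16:10, 16:20–18:00.
Earliest such window starts at 15:20.

15:20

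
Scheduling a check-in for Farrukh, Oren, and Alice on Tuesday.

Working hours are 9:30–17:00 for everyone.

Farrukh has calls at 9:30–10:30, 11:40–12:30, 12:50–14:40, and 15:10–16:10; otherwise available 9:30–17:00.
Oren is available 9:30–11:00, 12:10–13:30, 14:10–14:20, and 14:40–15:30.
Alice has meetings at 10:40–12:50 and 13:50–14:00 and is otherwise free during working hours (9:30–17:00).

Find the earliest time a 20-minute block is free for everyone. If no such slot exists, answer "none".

14:40

Farrukh free within 09:30–17:00: 10:30–11:40, 12:30–12:50, 14:40–15:10, 16:10–17:00.
Alice free within 09:30–17:00: 09:30–10:40, 12:50–13:50, 14:00–17:00.
Farrukh ∩ Oren: 10:30–11:00, 12:30–12:50, 14:40–15:10.
Farrukh ∩ Oren ∩ Alice: 10:30–10:40, 14:40–15:10.
Windows ≥ 20 min: 14:40–15:10.
Earliest such window starts at 14:40.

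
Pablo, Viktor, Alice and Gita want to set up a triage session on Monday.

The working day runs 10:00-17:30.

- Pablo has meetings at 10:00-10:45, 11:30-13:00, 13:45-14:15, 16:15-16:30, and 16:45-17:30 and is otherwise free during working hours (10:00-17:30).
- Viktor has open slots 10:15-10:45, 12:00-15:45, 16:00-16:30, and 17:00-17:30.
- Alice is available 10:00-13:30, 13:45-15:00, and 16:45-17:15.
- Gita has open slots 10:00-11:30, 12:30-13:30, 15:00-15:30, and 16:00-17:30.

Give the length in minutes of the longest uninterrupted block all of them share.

Pablo free within 10:00–17:30: 10:45–11:30, 13:00–13:45, 14:15–16:15, 16:30–16:45.
Pablo ∩ Viktor: 13:00–13:45, 14:15–15:45, 16:00–16:15.
Pablo ∩ Viktor ∩ Alice: 13:00–13:30, 14:15–15:00.
Pablo ∩ Viktor ∩ Alice ∩ Gita: 13:00–13:30.
Single common window of 30 minutes.

30 minutes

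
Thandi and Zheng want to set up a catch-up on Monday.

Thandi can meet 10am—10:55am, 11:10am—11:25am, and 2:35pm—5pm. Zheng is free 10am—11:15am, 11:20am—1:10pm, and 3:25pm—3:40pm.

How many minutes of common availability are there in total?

Thandi ∩ Zheng: 10:00–10:55, 11:10–11:15, 11:20–11:25, 15:25–15:40.
Total common minutes: 55 + 5 + 5 + 15 = 80.

80 minutes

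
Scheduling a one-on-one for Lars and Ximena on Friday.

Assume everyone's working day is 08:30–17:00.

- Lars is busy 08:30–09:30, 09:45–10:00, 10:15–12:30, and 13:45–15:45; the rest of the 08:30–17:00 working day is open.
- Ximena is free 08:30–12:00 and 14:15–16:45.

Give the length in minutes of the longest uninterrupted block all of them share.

60 minutes

Lars free within 08:30–17:00: 09:30–09:45, 10:00–10:15, 12:30–13:45, 15:45–17:00.
Lars ∩ Ximena: 09:30–09:45, 10:00–10:15, 15:45–16:45.
Common window lengths: 15, 15, 60 min; longest is 60.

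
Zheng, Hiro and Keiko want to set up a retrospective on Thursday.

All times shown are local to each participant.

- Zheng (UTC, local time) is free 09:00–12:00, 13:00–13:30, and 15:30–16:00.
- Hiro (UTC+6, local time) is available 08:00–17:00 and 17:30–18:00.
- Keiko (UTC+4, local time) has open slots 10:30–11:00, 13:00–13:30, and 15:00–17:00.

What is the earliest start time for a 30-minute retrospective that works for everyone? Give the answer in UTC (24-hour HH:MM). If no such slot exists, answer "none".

Zheng → UTC: 09:00–12:00, 13:00–13:30, 15:30–16:00.
Hiro → UTC: 02:00–11:00, 11:30–12:00.
Keiko → UTC: 06:30–07:00, 09:00–09:30, 11:00–13:00.
Zheng ∩ Hiro: 09:00–11:00, 11:30–12:00.
Zheng ∩ Hiro ∩ Keiko: 09:00–09:30, 11:30–12:00.
Windows ≥ 30 min: 09:00–09:30, 11:30–12:00.
Earliest such window starts at 09:00.

09:00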